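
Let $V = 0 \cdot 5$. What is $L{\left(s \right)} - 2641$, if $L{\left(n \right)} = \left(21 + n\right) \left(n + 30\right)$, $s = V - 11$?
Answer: $-2451$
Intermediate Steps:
$V = 0$
$s = -11$ ($s = 0 - 11 = -11$)
$L{\left(n \right)} = \left(21 + n\right) \left(30 + n\right)$
$L{\left(s \right)} - 2641 = \left(630 + \left(-11\right)^{2} + 51 \left(-11\right)\right) - 2641 = \left(630 + 121 - 561\right) - 2641 = 190 - 2641 = -2451$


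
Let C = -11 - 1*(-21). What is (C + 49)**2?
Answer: 3481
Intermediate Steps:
C = 10 (C = -11 + 21 = 10)
(C + 49)**2 = (10 + 49)**2 = 59**2 = 3481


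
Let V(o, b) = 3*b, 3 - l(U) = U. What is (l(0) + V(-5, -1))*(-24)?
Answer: 0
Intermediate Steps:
l(U) = 3 - U
(l(0) + V(-5, -1))*(-24) = ((3 - 1*0) + 3*(-1))*(-24) = ((3 + 0) - 3)*(-24) = (3 - 3)*(-24) = 0*(-24) = 0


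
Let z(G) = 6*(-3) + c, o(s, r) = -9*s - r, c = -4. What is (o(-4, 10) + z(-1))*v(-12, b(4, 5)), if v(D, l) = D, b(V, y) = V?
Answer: -48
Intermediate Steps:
o(s, r) = -r - 9*s
z(G) = -22 (z(G) = 6*(-3) - 4 = -18 - 4 = -22)
(o(-4, 10) + z(-1))*v(-12, b(4, 5)) = ((-1*10 - 9*(-4)) - 22)*(-12) = ((-10 + 36) - 22)*(-12) = (26 - 22)*(-12) = 4*(-12) = -48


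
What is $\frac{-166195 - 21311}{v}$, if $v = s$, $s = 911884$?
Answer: $- \frac{93753}{455942} \approx -0.20562$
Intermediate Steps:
$v = 911884$
$\frac{-166195 - 21311}{v} = \frac{-166195 - 21311}{911884} = \left(-187506\right) \frac{1}{911884} = - \frac{93753}{455942}$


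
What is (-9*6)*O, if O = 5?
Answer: -270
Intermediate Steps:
(-9*6)*O = -9*6*5 = -54*5 = -270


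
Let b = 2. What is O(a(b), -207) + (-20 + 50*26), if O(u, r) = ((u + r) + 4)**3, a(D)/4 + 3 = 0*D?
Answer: -9937095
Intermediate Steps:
a(D) = -12 (a(D) = -12 + 4*(0*D) = -12 + 4*0 = -12 + 0 = -12)
O(u, r) = (4 + r + u)**3 (O(u, r) = ((r + u) + 4)**3 = (4 + r + u)**3)
O(a(b), -207) + (-20 + 50*26) = (4 - 207 - 12)**3 + (-20 + 50*26) = (-215)**3 + (-20 + 1300) = -9938375 + 1280 = -9937095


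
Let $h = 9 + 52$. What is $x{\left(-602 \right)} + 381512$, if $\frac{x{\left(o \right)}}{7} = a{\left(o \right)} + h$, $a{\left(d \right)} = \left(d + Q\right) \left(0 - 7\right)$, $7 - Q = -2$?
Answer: $410996$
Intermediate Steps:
$Q = 9$ ($Q = 7 - -2 = 7 + 2 = 9$)
$h = 61$
$a{\left(d \right)} = -63 - 7 d$ ($a{\left(d \right)} = \left(d + 9\right) \left(0 - 7\right) = \left(9 + d\right) \left(-7\right) = -63 - 7 d$)
$x{\left(o \right)} = -14 - 49 o$ ($x{\left(o \right)} = 7 \left(\left(-63 - 7 o\right) + 61\right) = 7 \left(-2 - 7 o\right) = -14 - 49 o$)
$x{\left(-602 \right)} + 381512 = \left(-14 - -29498\right) + 381512 = \left(-14 + 29498\right) + 381512 = 29484 + 381512 = 410996$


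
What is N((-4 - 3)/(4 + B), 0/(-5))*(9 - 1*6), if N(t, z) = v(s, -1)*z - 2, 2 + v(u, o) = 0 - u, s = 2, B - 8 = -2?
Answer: -6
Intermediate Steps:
B = 6 (B = 8 - 2 = 6)
v(u, o) = -2 - u (v(u, o) = -2 + (0 - u) = -2 - u)
N(t, z) = -2 - 4*z (N(t, z) = (-2 - 1*2)*z - 2 = (-2 - 2)*z - 2 = -4*z - 2 = -2 - 4*z)
N((-4 - 3)/(4 + B), 0/(-5))*(9 - 1*6) = (-2 - 0/(-5))*(9 - 1*6) = (-2 - 0*(-1)/5)*(9 - 6) = (-2 - 4*0)*3 = (-2 + 0)*3 = -2*3 = -6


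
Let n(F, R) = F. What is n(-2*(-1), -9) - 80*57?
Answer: -4558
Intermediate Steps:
n(-2*(-1), -9) - 80*57 = -2*(-1) - 80*57 = 2 - 4560 = -4558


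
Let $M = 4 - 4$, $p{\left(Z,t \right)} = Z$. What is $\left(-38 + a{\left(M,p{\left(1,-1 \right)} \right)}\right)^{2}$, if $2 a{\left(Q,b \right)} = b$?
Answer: $\frac{5625}{4} \approx 1406.3$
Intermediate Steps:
$M = 0$ ($M = 4 + \left(-4 + 0\right) = 4 - 4 = 0$)
$a{\left(Q,b \right)} = \frac{b}{2}$
$\left(-38 + a{\left(M,p{\left(1,-1 \right)} \right)}\right)^{2} = \left(-38 + \frac{1}{2} \cdot 1\right)^{2} = \left(-38 + \frac{1}{2}\right)^{2} = \left(- \frac{75}{2}\right)^{2} = \frac{5625}{4}$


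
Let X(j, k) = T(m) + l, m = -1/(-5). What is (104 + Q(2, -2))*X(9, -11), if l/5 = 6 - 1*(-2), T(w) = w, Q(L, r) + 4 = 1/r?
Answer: 39999/10 ≈ 3999.9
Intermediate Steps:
m = ⅕ (m = -1*(-⅕) = ⅕ ≈ 0.20000)
Q(L, r) = -4 + 1/r
l = 40 (l = 5*(6 - 1*(-2)) = 5*(6 + 2) = 5*8 = 40)
X(j, k) = 201/5 (X(j, k) = ⅕ + 40 = 201/5)
(104 + Q(2, -2))*X(9, -11) = (104 + (-4 + 1/(-2)))*(201/5) = (104 + (-4 - ½))*(201/5) = (104 - 9/2)*(201/5) = (199/2)*(201/5) = 39999/10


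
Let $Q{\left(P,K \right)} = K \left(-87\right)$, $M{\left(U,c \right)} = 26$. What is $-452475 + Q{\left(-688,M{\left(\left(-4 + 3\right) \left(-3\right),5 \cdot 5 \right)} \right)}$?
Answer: $-454737$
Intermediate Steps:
$Q{\left(P,K \right)} = - 87 K$
$-452475 + Q{\left(-688,M{\left(\left(-4 + 3\right) \left(-3\right),5 \cdot 5 \right)} \right)} = -452475 - 2262 = -454737$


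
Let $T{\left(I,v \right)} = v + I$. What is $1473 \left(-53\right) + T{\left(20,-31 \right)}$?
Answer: $-78080$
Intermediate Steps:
$T{\left(I,v \right)} = I + v$
$1473 \left(-53\right) + T{\left(20,-31 \right)} = 1473 \left(-53\right) + \left(20 - 31\right) = -78069 - 11 = -78080$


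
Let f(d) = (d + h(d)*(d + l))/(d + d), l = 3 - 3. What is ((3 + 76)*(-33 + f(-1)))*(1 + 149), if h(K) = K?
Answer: -391050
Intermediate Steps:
l = 0
f(d) = (d + d**2)/(2*d) (f(d) = (d + d*(d + 0))/(d + d) = (d + d*d)/((2*d)) = (d + d**2)*(1/(2*d)) = (d + d**2)/(2*d))
((3 + 76)*(-33 + f(-1)))*(1 + 149) = ((3 + 76)*(-33 + (1/2 + (1/2)*(-1))))*(1 + 149) = (79*(-33 + (1/2 - 1/2)))*150 = (79*(-33 + 0))*150 = (79*(-33))*150 = -2607*150 = -391050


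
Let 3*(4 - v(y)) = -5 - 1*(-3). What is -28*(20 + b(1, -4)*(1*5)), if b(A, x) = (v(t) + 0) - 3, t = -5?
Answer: -2380/3 ≈ -793.33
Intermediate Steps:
v(y) = 14/3 (v(y) = 4 - (-5 - 1*(-3))/3 = 4 - (-5 + 3)/3 = 4 - 1/3*(-2) = 4 + 2/3 = 14/3)
b(A, x) = 5/3 (b(A, x) = (14/3 + 0) - 3 = 14/3 - 3 = 5/3)
-28*(20 + b(1, -4)*(1*5)) = -28*(20 + 5*(1*5)/3) = -28*(20 + (5/3)*5) = -28*(20 + 25/3) = -28*85/3 = -2380/3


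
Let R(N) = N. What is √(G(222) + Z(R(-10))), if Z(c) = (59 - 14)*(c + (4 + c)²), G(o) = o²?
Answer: 3*√5606 ≈ 224.62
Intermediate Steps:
Z(c) = 45*c + 45*(4 + c)² (Z(c) = 45*(c + (4 + c)²) = 45*c + 45*(4 + c)²)
√(G(222) + Z(R(-10))) = √(222² + (45*(-10) + 45*(4 - 10)²)) = √(49284 + (-450 + 45*(-6)²)) = √(49284 + (-450 + 45*36)) = √(49284 + (-450 + 1620)) = √(49284 + 1170) = √50454 = 3*√5606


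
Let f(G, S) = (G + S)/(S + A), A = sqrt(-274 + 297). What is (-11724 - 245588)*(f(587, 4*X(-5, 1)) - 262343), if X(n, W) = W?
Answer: 473136299680/7 - 152071392*sqrt(23)/7 ≈ 6.7487e+10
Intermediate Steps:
A = sqrt(23) ≈ 4.7958
f(G, S) = (G + S)/(S + sqrt(23))
(-11724 - 245588)*(f(587, 4*X(-5, 1)) - 262343) = (-11724 - 245588)*((587 + 4*1)/(4*1 + sqrt(23)) - 262343) = -257312*((587 + 4)/(4 + sqrt(23)) - 262343) = -257312*(591/(4 + sqrt(23)) - 262343) = -257312*(-262343 + 591/(4 + sqrt(23))) = 67504002016 - 152071392/(4 + sqrt(23))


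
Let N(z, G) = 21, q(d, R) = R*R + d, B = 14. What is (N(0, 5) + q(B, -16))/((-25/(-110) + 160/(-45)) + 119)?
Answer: 57618/22903 ≈ 2.5157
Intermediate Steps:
q(d, R) = d + R² (q(d, R) = R² + d = d + R²)
(N(0, 5) + q(B, -16))/((-25/(-110) + 160/(-45)) + 119) = (21 + (14 + (-16)²))/((-25/(-110) + 160/(-45)) + 119) = (21 + (14 + 256))/((-25*(-1/110) + 160*(-1/45)) + 119) = (21 + 270)/((5/22 - 32/9) + 119) = 291/(-659/198 + 119) = 291/(22903/198) = 291*(198/22903) = 57618/22903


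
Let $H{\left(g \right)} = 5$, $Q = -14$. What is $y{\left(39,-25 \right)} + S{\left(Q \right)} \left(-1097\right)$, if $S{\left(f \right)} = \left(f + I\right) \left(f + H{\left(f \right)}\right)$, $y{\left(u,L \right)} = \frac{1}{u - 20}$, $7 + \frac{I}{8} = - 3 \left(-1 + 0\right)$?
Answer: $- \frac{8629001}{19} \approx -4.5416 \cdot 10^{5}$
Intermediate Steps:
$I = -32$ ($I = -56 + 8 \left(- 3 \left(-1 + 0\right)\right) = -56 + 8 \left(\left(-3\right) \left(-1\right)\right) = -56 + 8 \cdot 3 = -56 + 24 = -32$)
$y{\left(u,L \right)} = \frac{1}{-20 + u}$
$S{\left(f \right)} = \left(-32 + f\right) \left(5 + f\right)$ ($S{\left(f \right)} = \left(f - 32\right) \left(f + 5\right) = \left(-32 + f\right) \left(5 + f\right)$)
$y{\left(39,-25 \right)} + S{\left(Q \right)} \left(-1097\right) = \frac{1}{-20 + 39} + \left(-160 + \left(-14\right)^{2} - -378\right) \left(-1097\right) = \frac{1}{19} + \left(-160 + 196 + 378\right) \left(-1097\right) = \frac{1}{19} + 414 \left(-1097\right) = \frac{1}{19} - 454158 = - \frac{8629001}{19}$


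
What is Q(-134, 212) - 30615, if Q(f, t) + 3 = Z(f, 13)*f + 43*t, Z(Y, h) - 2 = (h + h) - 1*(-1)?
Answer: -25388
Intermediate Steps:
Z(Y, h) = 3 + 2*h (Z(Y, h) = 2 + ((h + h) - 1*(-1)) = 2 + (2*h + 1) = 2 + (1 + 2*h) = 3 + 2*h)
Q(f, t) = -3 + 29*f + 43*t (Q(f, t) = -3 + ((3 + 2*13)*f + 43*t) = -3 + ((3 + 26)*f + 43*t) = -3 + (29*f + 43*t) = -3 + 29*f + 43*t)
Q(-134, 212) - 30615 = (-3 + 29*(-134) + 43*212) - 30615 = (-3 - 3886 + 9116) - 30615 = 5227 - 30615 = -25388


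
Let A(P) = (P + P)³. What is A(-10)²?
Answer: 64000000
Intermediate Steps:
A(P) = 8*P³ (A(P) = (2*P)³ = 8*P³)
A(-10)² = (8*(-10)³)² = (8*(-1000))² = (-8000)² = 64000000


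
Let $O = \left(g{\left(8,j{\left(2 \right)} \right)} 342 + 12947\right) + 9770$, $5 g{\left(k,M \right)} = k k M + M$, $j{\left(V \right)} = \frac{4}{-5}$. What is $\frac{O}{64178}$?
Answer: $\frac{95801}{320890} \approx 0.29855$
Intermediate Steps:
$j{\left(V \right)} = - \frac{4}{5}$ ($j{\left(V \right)} = 4 \left(- \frac{1}{5}\right) = - \frac{4}{5}$)
$g{\left(k,M \right)} = \frac{M}{5} + \frac{M k^{2}}{5}$ ($g{\left(k,M \right)} = \frac{k k M + M}{5} = \frac{k^{2} M + M}{5} = \frac{M k^{2} + M}{5} = \frac{M + M k^{2}}{5} = \frac{M}{5} + \frac{M k^{2}}{5}$)
$O = \frac{95801}{5}$ ($O = \left(\frac{1}{5} \left(- \frac{4}{5}\right) \left(1 + 8^{2}\right) 342 + 12947\right) + 9770 = \left(\frac{1}{5} \left(- \frac{4}{5}\right) \left(1 + 64\right) 342 + 12947\right) + 9770 = \left(\frac{1}{5} \left(- \frac{4}{5}\right) 65 \cdot 342 + 12947\right) + 9770 = \left(\left(- \frac{52}{5}\right) 342 + 12947\right) + 9770 = \left(- \frac{17784}{5} + 12947\right) + 9770 = \frac{46951}{5} + 9770 = \frac{95801}{5} \approx 19160.0$)
$\frac{O}{64178} = \frac{95801}{5 \cdot 64178} = \frac{95801}{5} \cdot \frac{1}{64178} = \frac{95801}{320890}$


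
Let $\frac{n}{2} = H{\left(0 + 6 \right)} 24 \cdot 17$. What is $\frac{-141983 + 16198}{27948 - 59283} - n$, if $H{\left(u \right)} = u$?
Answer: $- \frac{30658075}{6267} \approx -4892.0$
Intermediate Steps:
$n = 4896$ ($n = 2 \left(0 + 6\right) 24 \cdot 17 = 2 \cdot 6 \cdot 24 \cdot 17 = 2 \cdot 144 \cdot 17 = 2 \cdot 2448 = 4896$)
$\frac{-141983 + 16198}{27948 - 59283} - n = \frac{-141983 + 16198}{27948 - 59283} - 4896 = - \frac{125785}{-31335} - 4896 = \left(-125785\right) \left(- \frac{1}{31335}\right) - 4896 = \frac{25157}{6267} - 4896 = - \frac{30658075}{6267}$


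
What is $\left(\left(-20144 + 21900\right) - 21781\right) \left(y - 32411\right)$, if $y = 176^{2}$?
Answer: $28735875$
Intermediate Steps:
$y = 30976$
$\left(\left(-20144 + 21900\right) - 21781\right) \left(y - 32411\right) = \left(\left(-20144 + 21900\right) - 21781\right) \left(30976 - 32411\right) = \left(1756 - 21781\right) \left(-1435\right) = \left(-20025\right) \left(-1435\right) = 28735875$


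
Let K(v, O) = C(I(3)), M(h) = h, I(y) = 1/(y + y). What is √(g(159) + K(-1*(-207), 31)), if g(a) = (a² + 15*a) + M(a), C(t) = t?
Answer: √1001706/6 ≈ 166.81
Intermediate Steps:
I(y) = 1/(2*y)
g(a) = a² + 16*a (g(a) = (a² + 15*a) + a = a² + 16*a)
K(v, O) = ⅙ (K(v, O) = (½)/3 = (½)*(⅓) = ⅙)
√(g(159) + K(-1*(-207), 31)) = √(159*(16 + 159) + ⅙) = √(159*175 + ⅙) = √(27825 + ⅙) = √(166951/6) = √1001706/6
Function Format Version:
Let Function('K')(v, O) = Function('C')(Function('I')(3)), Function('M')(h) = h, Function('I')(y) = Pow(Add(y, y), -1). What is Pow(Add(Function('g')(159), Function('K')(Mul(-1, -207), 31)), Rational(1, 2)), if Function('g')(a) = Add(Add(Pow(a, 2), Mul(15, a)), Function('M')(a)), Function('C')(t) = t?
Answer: Mul(Rational(1, 6), Pow(1001706, Rational(1, 2))) ≈ 166.81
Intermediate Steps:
Function('I')(y) = Mul(Rational(1, 2), Pow(y, -1)) (Function('I')(y) = Pow(Mul(2, y), -1) = Mul(Rational(1, 2), Pow(y, -1)))
Function('g')(a) = Add(Pow(a, 2), Mul(16, a)) (Function('g')(a) = Add(Add(Pow(a, 2), Mul(15, a)), a) = Add(Pow(a, 2), Mul(16, a)))
Function('K')(v, O) = Rational(1, 6) (Function('K')(v, O) = Mul(Rational(1, 2), Pow(3, -1)) = Mul(Rational(1, 2), Rational(1, 3)) = Rational(1, 6))
Pow(Add(Function('g')(159), Function('K')(Mul(-1, -207), 31)), Rational(1, 2)) = Pow(Add(Mul(159, Add(16, 159)), Rational(1, 6)), Rational(1, 2)) = Pow(Add(Mul(159, 175), Rational(1, 6)), Rational(1, 2)) = Pow(Add(27825, Rational(1, 6)), Rational(1, 2)) = Pow(Rational(166951, 6), Rational(1, 2)) = Mul(Rational(1, 6), Pow(1001706, Rational(1, 2)))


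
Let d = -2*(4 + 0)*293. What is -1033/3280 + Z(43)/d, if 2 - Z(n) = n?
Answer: -285859/961040 ≈ -0.29745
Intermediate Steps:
Z(n) = 2 - n
d = -2344 (d = -2*4*293 = -8*293 = -2344)
-1033/3280 + Z(43)/d = -1033/3280 + (2 - 1*43)/(-2344) = -1033*1/3280 + (2 - 43)*(-1/2344) = -1033/3280 - 41*(-1/2344) = -1033/3280 + 41/2344 = -285859/961040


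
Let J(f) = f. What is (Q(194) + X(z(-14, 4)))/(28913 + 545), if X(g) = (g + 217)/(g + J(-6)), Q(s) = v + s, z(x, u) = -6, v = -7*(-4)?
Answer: 223/32136 ≈ 0.0069393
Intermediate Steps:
v = 28
Q(s) = 28 + s
X(g) = (217 + g)/(-6 + g) (X(g) = (g + 217)/(g - 6) = (217 + g)/(-6 + g))
(Q(194) + X(z(-14, 4)))/(28913 + 545) = ((28 + 194) + (217 - 6)/(-6 - 6))/(28913 + 545) = (222 + 211/(-12))/29458 = (222 - 1/12*211)*(1/29458) = (222 - 211/12)*(1/29458) = (2453/12)*(1/29458) = 223/32136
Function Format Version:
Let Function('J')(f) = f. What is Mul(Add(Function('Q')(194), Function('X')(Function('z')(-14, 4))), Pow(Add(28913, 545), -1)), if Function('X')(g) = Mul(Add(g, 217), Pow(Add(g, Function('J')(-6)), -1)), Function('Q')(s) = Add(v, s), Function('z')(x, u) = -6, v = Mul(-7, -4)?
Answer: Rational(223, 32136) ≈ 0.0069393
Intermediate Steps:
v = 28
Function('Q')(s) = Add(28, s)
Function('X')(g) = Mul(Pow(Add(-6, g), -1), Add(217, g)) (Function('X')(g) = Mul(Add(g, 217), Pow(Add(g, -6), -1)) = Mul(Add(217, g), Pow(Add(-6, g), -1)) = Mul(Pow(Add(-6, g), -1), Add(217, g)))
Mul(Add(Function('Q')(194), Function('X')(Function('z')(-14, 4))), Pow(Add(28913, 545), -1)) = Mul(Add(Add(28, 194), Mul(Pow(Add(-6, -6), -1), Add(217, -6))), Pow(Add(28913, 545), -1)) = Mul(Add(222, Mul(Pow(-12, -1), 211)), Pow(29458, -1)) = Mul(Add(222, Mul(Rational(-1, 12), 211)), Rational(1, 29458)) = Mul(Add(222, Rational(-211, 12)), Rational(1, 29458)) = Mul(Rational(2453, 12), Rational(1, 29458)) = Rational(223, 32136)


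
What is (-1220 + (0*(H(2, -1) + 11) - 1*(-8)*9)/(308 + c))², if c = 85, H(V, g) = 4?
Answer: 25534761616/17161 ≈ 1.4880e+6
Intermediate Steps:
(-1220 + (0*(H(2, -1) + 11) - 1*(-8)*9)/(308 + c))² = (-1220 + (0*(4 + 11) - 1*(-8)*9)/(308 + 85))² = (-1220 + (0*15 + 8*9)/393)² = (-1220 + (0 + 72)*(1/393))² = (-1220 + 72*(1/393))² = (-1220 + 24/131)² = (-159796/131)² = 25534761616/17161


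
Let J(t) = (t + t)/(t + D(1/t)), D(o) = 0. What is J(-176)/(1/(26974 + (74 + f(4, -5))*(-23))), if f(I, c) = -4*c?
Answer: 49624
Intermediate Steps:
J(t) = 2 (J(t) = (t + t)/(t + 0) = (2*t)/t = 2)
J(-176)/(1/(26974 + (74 + f(4, -5))*(-23))) = 2/(1/(26974 + (74 - 4*(-5))*(-23))) = 2/(1/(26974 + (74 + 20)*(-23))) = 2/(1/(26974 + 94*(-23))) = 2/(1/(26974 - 2162)) = 2/(1/24812) = 2*24812 = 49624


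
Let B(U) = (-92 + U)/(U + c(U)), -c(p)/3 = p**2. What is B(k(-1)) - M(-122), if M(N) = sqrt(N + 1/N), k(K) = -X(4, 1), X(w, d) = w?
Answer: 24/13 - I*sqrt(1815970)/122 ≈ 1.8462 - 11.046*I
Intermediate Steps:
c(p) = -3*p**2
k(K) = -4 (k(K) = -1*4 = -4)
B(U) = (-92 + U)/(U - 3*U**2)
B(k(-1)) - M(-122) = (92 - 1*(-4))/((-4)*(-1 + 3*(-4))) - sqrt(-122 + 1/(-122)) = -(92 + 4)/(4*(-1 - 12)) - sqrt(-122 - 1/122) = -1/4*96/(-13) - sqrt(-14885/122) = -1/4*(-1/13)*96 - I*sqrt(1815970)/122 = 24/13 - I*sqrt(1815970)/122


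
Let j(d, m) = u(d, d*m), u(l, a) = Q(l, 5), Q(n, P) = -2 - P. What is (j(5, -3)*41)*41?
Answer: -11767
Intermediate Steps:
u(l, a) = -7 (u(l, a) = -2 - 1*5 = -2 - 5 = -7)
j(d, m) = -7
(j(5, -3)*41)*41 = -7*41*41 = -287*41 = -11767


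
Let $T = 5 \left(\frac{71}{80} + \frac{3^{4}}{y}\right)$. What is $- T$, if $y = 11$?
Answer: $- \frac{7261}{176} \approx -41.256$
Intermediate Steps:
$T = \frac{7261}{176}$ ($T = 5 \left(\frac{71}{80} + \frac{3^{4}}{11}\right) = 5 \left(71 \cdot \frac{1}{80} + 81 \cdot \frac{1}{11}\right) = 5 \left(\frac{71}{80} + \frac{81}{11}\right) = 5 \cdot \frac{7261}{880} = \frac{7261}{176} \approx 41.256$)
$- T = \left(-1\right) \frac{7261}{176} = - \frac{7261}{176}$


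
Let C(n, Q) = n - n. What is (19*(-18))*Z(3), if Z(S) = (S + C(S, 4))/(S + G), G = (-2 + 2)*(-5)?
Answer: -342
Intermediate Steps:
C(n, Q) = 0
G = 0 (G = 0*(-5) = 0)
Z(S) = 1 (Z(S) = (S + 0)/(S + 0) = S/S = 1)
(19*(-18))*Z(3) = (19*(-18))*1 = -342*1 = -342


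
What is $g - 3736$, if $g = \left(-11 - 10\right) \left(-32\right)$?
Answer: $-3064$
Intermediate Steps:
$g = 672$ ($g = \left(-11 - 10\right) \left(-32\right) = \left(-21\right) \left(-32\right) = 672$)
$g - 3736 = 672 - 3736 = -3064$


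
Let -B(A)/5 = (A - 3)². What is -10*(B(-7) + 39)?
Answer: 4610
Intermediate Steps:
B(A) = -5*(-3 + A)² (B(A) = -5*(A - 3)² = -5*(-3 + A)²)
-10*(B(-7) + 39) = -10*(-5*(-3 - 7)² + 39) = -10*(-5*(-10)² + 39) = -10*(-5*100 + 39) = -10*(-500 + 39) = -10*(-461) = 4610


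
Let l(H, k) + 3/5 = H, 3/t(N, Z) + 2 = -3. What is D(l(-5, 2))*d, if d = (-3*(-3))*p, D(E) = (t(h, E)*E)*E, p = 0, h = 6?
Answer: 0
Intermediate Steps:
t(N, Z) = -⅗ (t(N, Z) = 3/(-2 - 3) = 3/(-5) = 3*(-⅕) = -⅗)
l(H, k) = -⅗ + H
D(E) = -3*E²/5 (D(E) = (-3*E/5)*E = -3*E²/5)
d = 0 (d = -3*(-3)*0 = 9*0 = 0)
D(l(-5, 2))*d = -3*(-⅗ - 5)²/5*0 = -3*(-28/5)²/5*0 = -⅗*784/25*0 = -2352/125*0 = 0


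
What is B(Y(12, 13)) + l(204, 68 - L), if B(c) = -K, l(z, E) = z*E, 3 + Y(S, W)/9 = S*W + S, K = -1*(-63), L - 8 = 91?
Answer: -6387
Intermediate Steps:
L = 99 (L = 8 + 91 = 99)
K = 63
Y(S, W) = -27 + 9*S + 9*S*W (Y(S, W) = -27 + 9*(S*W + S) = -27 + 9*(S + S*W) = -27 + (9*S + 9*S*W) = -27 + 9*S + 9*S*W)
l(z, E) = E*z
B(c) = -63 (B(c) = -1*63 = -63)
B(Y(12, 13)) + l(204, 68 - L) = -63 + (68 - 1*99)*204 = -63 + (68 - 99)*204 = -63 - 31*204 = -63 - 6324 = -6387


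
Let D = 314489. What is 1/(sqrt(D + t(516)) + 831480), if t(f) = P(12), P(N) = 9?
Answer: 415740/345679337951 - sqrt(314498)/691358675902 ≈ 1.2019e-6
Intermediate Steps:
t(f) = 9
1/(sqrt(D + t(516)) + 831480) = 1/(sqrt(314489 + 9) + 831480) = 1/(sqrt(314498) + 831480) = 1/(831480 + sqrt(314498))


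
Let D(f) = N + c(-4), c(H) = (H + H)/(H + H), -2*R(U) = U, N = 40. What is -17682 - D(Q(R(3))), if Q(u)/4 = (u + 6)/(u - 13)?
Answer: -17723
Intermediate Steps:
R(U) = -U/2
Q(u) = 4*(6 + u)/(-13 + u) (Q(u) = 4*((u + 6)/(u - 13)) = 4*((6 + u)/(-13 + u)) = 4*(6 + u)/(-13 + u))
c(H) = 1 (c(H) = (2*H)/((2*H)) = (2*H)*(1/(2*H)) = 1)
D(f) = 41 (D(f) = 40 + 1 = 41)
-17682 - D(Q(R(3))) = -17682 - 1*41 = -17682 - 41 = -17723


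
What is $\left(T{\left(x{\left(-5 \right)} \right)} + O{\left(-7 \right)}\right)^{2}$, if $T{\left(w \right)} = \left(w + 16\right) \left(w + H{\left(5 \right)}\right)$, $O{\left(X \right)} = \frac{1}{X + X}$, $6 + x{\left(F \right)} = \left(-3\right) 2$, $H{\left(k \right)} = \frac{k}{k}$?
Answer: $\frac{380689}{196} \approx 1942.3$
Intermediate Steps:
$H{\left(k \right)} = 1$
$x{\left(F \right)} = -12$ ($x{\left(F \right)} = -6 - 6 = -12$)
$O{\left(X \right)} = \frac{1}{2 X}$
$T{\left(w \right)} = \left(1 + w\right) \left(16 + w\right)$ ($T{\left(w \right)} = \left(w + 16\right) \left(w + 1\right) = \left(16 + w\right) \left(1 + w\right) = \left(1 + w\right) \left(16 + w\right)$)
$\left(T{\left(x{\left(-5 \right)} \right)} + O{\left(-7 \right)}\right)^{2} = \left(\left(16 + \left(-12\right)^{2} + 17 \left(-12\right)\right) + \frac{1}{2 \left(-7\right)}\right)^{2} = \left(\left(16 + 144 - 204\right) + \frac{1}{2} \left(- \frac{1}{7}\right)\right)^{2} = \left(-44 - \frac{1}{14}\right)^{2} = \left(- \frac{617}{14}\right)^{2} = \frac{380689}{196}$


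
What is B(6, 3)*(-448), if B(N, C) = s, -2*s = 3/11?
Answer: 672/11 ≈ 61.091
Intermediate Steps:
s = -3/22 (s = -3/(2*11) = -½*3/11 = -3/22 ≈ -0.13636)
B(N, C) = -3/22
B(6, 3)*(-448) = -3/22*(-448) = 672/11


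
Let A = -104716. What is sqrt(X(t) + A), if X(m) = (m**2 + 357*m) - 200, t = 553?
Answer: sqrt(398314) ≈ 631.12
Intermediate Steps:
X(m) = -200 + m**2 + 357*m
sqrt(X(t) + A) = sqrt((-200 + 553**2 + 357*553) - 104716) = sqrt((-200 + 305809 + 197421) - 104716) = sqrt(503030 - 104716) = sqrt(398314)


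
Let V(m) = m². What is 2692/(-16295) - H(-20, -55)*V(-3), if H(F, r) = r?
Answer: 8063333/16295 ≈ 494.83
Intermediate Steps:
2692/(-16295) - H(-20, -55)*V(-3) = 2692/(-16295) - (-55)*(-3)² = 2692*(-1/16295) - (-55)*9 = -2692/16295 - 1*(-495) = -2692/16295 + 495 = 8063333/16295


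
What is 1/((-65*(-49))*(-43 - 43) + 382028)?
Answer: 1/108118 ≈ 9.2492e-6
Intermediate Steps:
1/((-65*(-49))*(-43 - 43) + 382028) = 1/(3185*(-86) + 382028) = 1/(-273910 + 382028) = 1/108118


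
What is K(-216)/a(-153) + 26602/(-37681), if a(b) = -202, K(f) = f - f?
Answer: -26602/37681 ≈ -0.70598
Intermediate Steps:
K(f) = 0
K(-216)/a(-153) + 26602/(-37681) = 0/(-202) + 26602/(-37681) = 0*(-1/202) + 26602*(-1/37681) = 0 - 26602/37681 = -26602/37681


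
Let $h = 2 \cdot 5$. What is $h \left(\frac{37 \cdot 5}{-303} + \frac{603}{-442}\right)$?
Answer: $- \frac{1322395}{66963} \approx -19.748$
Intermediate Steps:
$h = 10$
$h \left(\frac{37 \cdot 5}{-303} + \frac{603}{-442}\right) = 10 \left(\frac{37 \cdot 5}{-303} + \frac{603}{-442}\right) = 10 \left(185 \left(- \frac{1}{303}\right) + 603 \left(- \frac{1}{442}\right)\right) = 10 \left(- \frac{185}{303} - \frac{603}{442}\right) = 10 \left(- \frac{264479}{133926}\right) = - \frac{1322395}{66963}$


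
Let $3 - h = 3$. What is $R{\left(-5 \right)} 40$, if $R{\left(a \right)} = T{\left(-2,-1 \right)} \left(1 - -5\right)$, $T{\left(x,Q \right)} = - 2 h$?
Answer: $0$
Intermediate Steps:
$h = 0$ ($h = 3 - 3 = 0$)
$T{\left(x,Q \right)} = 0$ ($T{\left(x,Q \right)} = \left(-2\right) 0 = 0$)
$R{\left(a \right)} = 0$ ($R{\left(a \right)} = 0 \left(1 - -5\right) = 0 \left(1 + 5\right) = 0 \cdot 6 = 0$)
$R{\left(-5 \right)} 40 = 0 \cdot 40 = 0$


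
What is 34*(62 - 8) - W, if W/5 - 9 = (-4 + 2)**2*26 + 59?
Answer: 976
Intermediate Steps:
W = 860 (W = 45 + 5*((-4 + 2)**2*26 + 59) = 45 + 5*((-2)**2*26 + 59) = 45 + 5*(4*26 + 59) = 45 + 5*(104 + 59) = 45 + 5*163 = 45 + 815 = 860)
34*(62 - 8) - W = 34*(62 - 8) - 1*860 = 34*54 - 860 = 1836 - 860 = 976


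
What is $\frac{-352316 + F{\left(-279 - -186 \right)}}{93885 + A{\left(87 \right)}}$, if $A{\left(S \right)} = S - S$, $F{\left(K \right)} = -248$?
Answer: $- \frac{352564}{93885} \approx -3.7553$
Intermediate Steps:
$A{\left(S \right)} = 0$
$\frac{-352316 + F{\left(-279 - -186 \right)}}{93885 + A{\left(87 \right)}} = \frac{-352316 - 248}{93885 + 0} = - \frac{352564}{93885}$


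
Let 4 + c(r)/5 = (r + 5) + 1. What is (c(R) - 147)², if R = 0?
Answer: 18769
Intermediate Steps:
c(r) = 10 + 5*r (c(r) = -20 + 5*((r + 5) + 1) = -20 + 5*((5 + r) + 1) = -20 + 5*(6 + r) = -20 + (30 + 5*r) = 10 + 5*r)
(c(R) - 147)² = ((10 + 5*0) - 147)² = ((10 + 0) - 147)² = (10 - 147)² = (-137)² = 18769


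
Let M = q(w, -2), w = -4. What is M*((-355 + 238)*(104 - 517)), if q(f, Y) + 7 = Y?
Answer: -434889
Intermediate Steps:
q(f, Y) = -7 + Y
M = -9 (M = -7 - 2 = -9)
M*((-355 + 238)*(104 - 517)) = -9*(-355 + 238)*(104 - 517) = -(-1053)*(-413) = -9*48321 = -434889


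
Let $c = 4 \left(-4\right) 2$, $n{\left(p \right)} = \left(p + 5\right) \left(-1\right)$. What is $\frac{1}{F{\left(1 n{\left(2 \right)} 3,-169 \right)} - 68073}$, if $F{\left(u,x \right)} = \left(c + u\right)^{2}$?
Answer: $- \frac{1}{65264} \approx -1.5322 \cdot 10^{-5}$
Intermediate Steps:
$n{\left(p \right)} = -5 - p$ ($n{\left(p \right)} = \left(5 + p\right) \left(-1\right) = -5 - p$)
$c = -32$ ($c = \left(-16\right) 2 = -32$)
$F{\left(u,x \right)} = \left(-32 + u\right)^{2}$
$\frac{1}{F{\left(1 n{\left(2 \right)} 3,-169 \right)} - 68073} = \frac{1}{\left(-32 + 1 \left(-5 - 2\right) 3\right)^{2} - 68073} = \frac{1}{\left(-32 + 1 \left(-7\right) 3\right)^{2} - 68073} = \frac{1}{\left(-32 - 21\right)^{2} - 68073} = \frac{1}{\left(-53\right)^{2} - 68073} = \frac{1}{2809 - 68073} = \frac{1}{-65264} = - \frac{1}{65264}$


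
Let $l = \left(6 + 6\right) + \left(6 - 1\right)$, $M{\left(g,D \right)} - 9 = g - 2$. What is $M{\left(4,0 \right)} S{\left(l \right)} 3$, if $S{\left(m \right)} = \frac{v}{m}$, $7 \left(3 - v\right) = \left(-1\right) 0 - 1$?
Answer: $\frac{726}{119} \approx 6.1008$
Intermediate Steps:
$M{\left(g,D \right)} = 7 + g$ ($M{\left(g,D \right)} = 9 + \left(g - 2\right) = 9 + \left(-2 + g\right) = 7 + g$)
$v = \frac{22}{7}$ ($v = 3 - \frac{\left(-1\right) 0 - 1}{7} = 3 - \frac{0 - 1}{7} = 3 - - \frac{1}{7} = 3 + \frac{1}{7} = \frac{22}{7} \approx 3.1429$)
$l = 17$ ($l = 12 + \left(6 - 1\right) = 12 + 5 = 17$)
$S{\left(m \right)} = \frac{22}{7 m}$
$M{\left(4,0 \right)} S{\left(l \right)} 3 = \left(7 + 4\right) \frac{22}{7 \cdot 17} \cdot 3 = 11 \cdot \frac{22}{7} \cdot \frac{1}{17} \cdot 3 = 11 \cdot \frac{22}{119} \cdot 3 = \frac{242}{119} \cdot 3 = \frac{726}{119}$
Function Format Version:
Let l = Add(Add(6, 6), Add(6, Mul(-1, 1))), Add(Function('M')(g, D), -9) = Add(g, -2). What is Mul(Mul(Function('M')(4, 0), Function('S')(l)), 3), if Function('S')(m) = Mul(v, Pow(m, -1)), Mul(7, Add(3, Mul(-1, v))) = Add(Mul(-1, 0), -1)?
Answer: Rational(726, 119) ≈ 6.1008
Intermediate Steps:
Function('M')(g, D) = Add(7, g) (Function('M')(g, D) = Add(9, Add(g, -2)) = Add(9, Add(-2, g)) = Add(7, g))
v = Rational(22, 7) (v = Add(3, Mul(Rational(-1, 7), Add(Mul(-1, 0), -1))) = Add(3, Mul(Rational(-1, 7), Add(0, -1))) = Add(3, Mul(Rational(-1, 7), -1)) = Add(3, Rational(1, 7)) = Rational(22, 7) ≈ 3.1429)
l = 17 (l = Add(12, Add(6, -1)) = Add(12, 5) = 17)
Function('S')(m) = Mul(Rational(22, 7), Pow(m, -1))
Mul(Mul(Function('M')(4, 0), Function('S')(l)), 3) = Mul(Mul(Add(7, 4), Mul(Rational(22, 7), Pow(17, -1))), 3) = Mul(Mul(11, Mul(Rational(22, 7), Rational(1, 17))), 3) = Mul(Mul(11, Rational(22, 119)), 3) = Mul(Rational(242, 119), 3) = Rational(726, 119)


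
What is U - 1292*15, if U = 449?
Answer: -18931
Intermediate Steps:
U - 1292*15 = 449 - 1292*15 = 449 - 19380 = -18931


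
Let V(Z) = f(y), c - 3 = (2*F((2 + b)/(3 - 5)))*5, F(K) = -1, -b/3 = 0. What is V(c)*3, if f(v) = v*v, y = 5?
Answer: 75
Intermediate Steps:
b = 0 (b = -3*0 = 0)
c = -7 (c = 3 + (2*(-1))*5 = 3 - 2*5 = 3 - 10 = -7)
f(v) = v**2
V(Z) = 25 (V(Z) = 5**2 = 25)
V(c)*3 = 25*3 = 75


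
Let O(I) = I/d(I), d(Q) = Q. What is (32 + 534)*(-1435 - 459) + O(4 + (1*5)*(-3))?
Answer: -1072003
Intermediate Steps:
O(I) = 1 (O(I) = I/I = 1)
(32 + 534)*(-1435 - 459) + O(4 + (1*5)*(-3)) = (32 + 534)*(-1435 - 459) + 1 = 566*(-1894) + 1 = -1072004 + 1 = -1072003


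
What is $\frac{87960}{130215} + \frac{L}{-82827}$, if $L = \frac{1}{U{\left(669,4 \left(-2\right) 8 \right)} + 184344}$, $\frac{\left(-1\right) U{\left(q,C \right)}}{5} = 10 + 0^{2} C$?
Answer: $\frac{89511140216551}{132511290636978} \approx 0.6755$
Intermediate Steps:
$U{\left(q,C \right)} = -50$ ($U{\left(q,C \right)} = - 5 \left(10 + 0^{2} C\right) = - 5 \left(10 + 0 C\right) = - 5 \left(10 + 0\right) = \left(-5\right) 10 = -50$)
$L = \frac{1}{184294}$ ($L = \frac{1}{-50 + 184344} = \frac{1}{184294} \approx 5.4261 \cdot 10^{-6}$)
$\frac{87960}{130215} + \frac{L}{-82827} = \frac{87960}{130215} + \frac{1}{184294 \left(-82827\right)} = 87960 \cdot \frac{1}{130215} + \frac{1}{184294} \left(- \frac{1}{82827}\right) = \frac{5864}{8681} - \frac{1}{15264519138} = \frac{89511140216551}{132511290636978}$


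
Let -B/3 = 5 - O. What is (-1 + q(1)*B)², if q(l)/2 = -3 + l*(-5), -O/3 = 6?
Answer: 1216609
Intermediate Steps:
O = -18 (O = -3*6 = -18)
B = -69 (B = -3*(5 - 1*(-18)) = -3*(5 + 18) = -3*23 = -69)
q(l) = -6 - 10*l (q(l) = 2*(-3 + l*(-5)) = 2*(-3 - 5*l) = -6 - 10*l)
(-1 + q(1)*B)² = (-1 + (-6 - 10*1)*(-69))² = (-1 + (-6 - 10)*(-69))² = (-1 - 16*(-69))² = (-1 + 1104)² = 1103² = 1216609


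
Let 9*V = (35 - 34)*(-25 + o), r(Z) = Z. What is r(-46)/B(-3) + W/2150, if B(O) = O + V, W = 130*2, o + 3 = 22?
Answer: 29956/2365 ≈ 12.666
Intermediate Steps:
o = 19 (o = -3 + 22 = 19)
V = -⅔ (V = ((35 - 34)*(-25 + 19))/9 = (1*(-6))/9 = (⅑)*(-6) = -⅔ ≈ -0.66667)
W = 260
B(O) = -⅔ + O (B(O) = O - ⅔ = -⅔ + O)
r(-46)/B(-3) + W/2150 = -46/(-⅔ - 3) + 260/2150 = -46/(-11/3) + 260*(1/2150) = -46*(-3/11) + 26/215 = 138/11 + 26/215 = 29956/2365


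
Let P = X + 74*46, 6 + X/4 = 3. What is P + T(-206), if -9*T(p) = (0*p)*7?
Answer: 3392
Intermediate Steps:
X = -12 (X = -24 + 4*3 = -24 + 12 = -12)
T(p) = 0 (T(p) = -0*p*7/9 = -0*7 = -1/9*0 = 0)
P = 3392 (P = -12 + 74*46 = -12 + 3404 = 3392)
P + T(-206) = 3392 + 0 = 3392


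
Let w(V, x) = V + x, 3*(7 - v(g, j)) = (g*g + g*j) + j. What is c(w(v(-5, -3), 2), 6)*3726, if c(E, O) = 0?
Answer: 0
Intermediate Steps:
v(g, j) = 7 - j/3 - g²/3 - g*j/3 (v(g, j) = 7 - ((g*g + g*j) + j)/3 = 7 - ((g² + g*j) + j)/3 = 7 - (j + g² + g*j)/3 = 7 + (-j/3 - g²/3 - g*j/3) = 7 - j/3 - g²/3 - g*j/3)
c(w(v(-5, -3), 2), 6)*3726 = 0*3726 = 0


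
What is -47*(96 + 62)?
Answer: -7426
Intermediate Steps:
-47*(96 + 62) = -47*158 = -7426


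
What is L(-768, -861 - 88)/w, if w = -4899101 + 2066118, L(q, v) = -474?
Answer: 474/2832983 ≈ 0.00016731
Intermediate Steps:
w = -2832983
L(-768, -861 - 88)/w = -474/(-2832983) = -474*(-1/2832983) = 474/2832983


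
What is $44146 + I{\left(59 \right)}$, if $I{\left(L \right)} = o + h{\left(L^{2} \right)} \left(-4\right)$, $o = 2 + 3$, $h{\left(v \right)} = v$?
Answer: $30227$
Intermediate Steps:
$o = 5$
$I{\left(L \right)} = 5 - 4 L^{2}$ ($I{\left(L \right)} = 5 + L^{2} \left(-4\right) = 5 - 4 L^{2}$)
$44146 + I{\left(59 \right)} = 44146 + \left(5 - 4 \cdot 59^{2}\right) = 44146 + \left(5 - 13924\right) = 44146 - 13919 = 30227$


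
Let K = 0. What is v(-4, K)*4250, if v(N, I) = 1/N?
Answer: -2125/2 ≈ -1062.5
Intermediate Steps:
v(-4, K)*4250 = 4250/(-4) = -1/4*4250 = -2125/2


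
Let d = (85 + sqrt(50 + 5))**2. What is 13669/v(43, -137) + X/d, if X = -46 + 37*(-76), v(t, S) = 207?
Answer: 3880007569/59120235 + 24293*sqrt(55)/2570445 ≈ 65.699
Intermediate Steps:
X = -2858 (X = -46 - 2812 = -2858)
d = (85 + sqrt(55))**2 ≈ 8540.8
13669/v(43, -137) + X/d = 13669/207 - 2858/(85 + sqrt(55))**2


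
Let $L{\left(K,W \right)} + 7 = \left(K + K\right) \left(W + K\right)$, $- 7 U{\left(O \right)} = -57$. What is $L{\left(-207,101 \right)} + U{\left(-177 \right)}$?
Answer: $\frac{307196}{7} \approx 43885.0$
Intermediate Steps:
$U{\left(O \right)} = \frac{57}{7}$ ($U{\left(O \right)} = \left(- \frac{1}{7}\right) \left(-57\right) = \frac{57}{7}$)
$L{\left(K,W \right)} = -7 + 2 K \left(K + W\right)$ ($L{\left(K,W \right)} = -7 + \left(K + K\right) \left(W + K\right) = -7 + 2 K \left(K + W\right)$)
$L{\left(-207,101 \right)} + U{\left(-177 \right)} = \left(-7 + 2 \left(-207\right)^{2} + 2 \left(-207\right) 101\right) + \frac{57}{7} = \left(-7 + 2 \cdot 42849 - 41814\right) + \frac{57}{7} = \left(-7 + 85698 - 41814\right) + \frac{57}{7} = 43877 + \frac{57}{7} = \frac{307196}{7}$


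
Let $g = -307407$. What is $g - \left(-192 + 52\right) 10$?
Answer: $-306007$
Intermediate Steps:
$g - \left(-192 + 52\right) 10 = -307407 - \left(-192 + 52\right) 10 = -307407 - \left(-140\right) 10 = -307407 - -1400 = -307407 + 1400 = -306007$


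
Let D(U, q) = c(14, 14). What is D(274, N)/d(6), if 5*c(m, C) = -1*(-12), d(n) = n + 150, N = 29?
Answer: 1/65 ≈ 0.015385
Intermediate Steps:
d(n) = 150 + n
c(m, C) = 12/5 (c(m, C) = (-1*(-12))/5 = (⅕)*12 = 12/5)
D(U, q) = 12/5
D(274, N)/d(6) = 12/(5*(150 + 6)) = (12/5)/156 = (12/5)*(1/156) = 1/65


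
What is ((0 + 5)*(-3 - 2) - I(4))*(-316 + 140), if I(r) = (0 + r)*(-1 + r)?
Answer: 6512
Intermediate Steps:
I(r) = r*(-1 + r)
((0 + 5)*(-3 - 2) - I(4))*(-316 + 140) = ((0 + 5)*(-3 - 2) - 4*(-1 + 4))*(-316 + 140) = (5*(-5) - 4*3)*(-176) = (-25 - 1*12)*(-176) = (-25 - 12)*(-176) = -37*(-176) = 6512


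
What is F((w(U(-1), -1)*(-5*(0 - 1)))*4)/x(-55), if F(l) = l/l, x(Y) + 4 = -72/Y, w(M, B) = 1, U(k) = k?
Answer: -55/148 ≈ -0.37162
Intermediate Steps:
x(Y) = -4 - 72/Y
F(l) = 1
F((w(U(-1), -1)*(-5*(0 - 1)))*4)/x(-55) = 1/(-4 - 72/(-55)) = 1/(-4 - 72*(-1/55)) = 1/(-4 + 72/55) = 1/(-148/55) = 1*(-55/148) = -55/148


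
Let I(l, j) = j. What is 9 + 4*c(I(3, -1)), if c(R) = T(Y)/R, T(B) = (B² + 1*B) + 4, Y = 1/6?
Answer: -70/9 ≈ -7.7778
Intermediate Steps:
Y = ⅙ ≈ 0.16667
T(B) = 4 + B + B² (T(B) = (B² + B) + 4 = (B + B²) + 4 = 4 + B + B²)
c(R) = 151/(36*R) (c(R) = (4 + ⅙ + (⅙)²)/R = (4 + ⅙ + 1/36)/R = 151/(36*R))
9 + 4*c(I(3, -1)) = 9 + 4*((151/36)/(-1)) = 9 + 4*((151/36)*(-1)) = 9 + 4*(-151/36) = 9 - 151/9 = -70/9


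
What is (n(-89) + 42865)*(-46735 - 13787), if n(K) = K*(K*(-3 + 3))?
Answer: -2594275530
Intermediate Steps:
n(K) = 0 (n(K) = K*(K*0) = K*0 = 0)
(n(-89) + 42865)*(-46735 - 13787) = (0 + 42865)*(-46735 - 13787) = 42865*(-60522) = -2594275530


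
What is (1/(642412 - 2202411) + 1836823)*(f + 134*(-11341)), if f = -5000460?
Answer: -18683123399582169104/1559999 ≈ -1.1976e+13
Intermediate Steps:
(1/(642412 - 2202411) + 1836823)*(f + 134*(-11341)) = (1/(642412 - 2202411) + 1836823)*(-5000460 + 134*(-11341)) = (1/(-1559999) + 1836823)*(-5000460 - 1519694) = (-1/1559999 + 1836823)*(-6520154) = (2865442043176/1559999)*(-6520154) = -18683123399582169104/1559999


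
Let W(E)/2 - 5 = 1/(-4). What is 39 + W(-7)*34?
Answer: 362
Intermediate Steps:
W(E) = 19/2 (W(E) = 10 + 2/(-4) = 10 + 2*(-¼) = 10 - ½ = 19/2)
39 + W(-7)*34 = 39 + (19/2)*34 = 39 + 323 = 362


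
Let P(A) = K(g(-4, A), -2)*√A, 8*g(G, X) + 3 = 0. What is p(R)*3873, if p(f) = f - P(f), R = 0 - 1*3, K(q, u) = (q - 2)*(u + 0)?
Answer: -11619 - 73587*I*√3/4 ≈ -11619.0 - 31864.0*I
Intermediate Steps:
g(G, X) = -3/8 (g(G, X) = -3/8 + (⅛)*0 = -3/8 + 0 = -3/8)
K(q, u) = u*(-2 + q) (K(q, u) = (-2 + q)*u = u*(-2 + q))
P(A) = 19*√A/4 (P(A) = (-2*(-2 - 3/8))*√A = (-2*(-19/8))*√A = 19*√A/4)
R = -3 (R = 0 - 3 = -3)
p(f) = f - 19*√f/4
p(R)*3873 = (-3 - 19*I*√3/4)*3873 = -11619 - 73587*I*√3/4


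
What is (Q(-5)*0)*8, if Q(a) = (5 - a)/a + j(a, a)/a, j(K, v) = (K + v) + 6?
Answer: 0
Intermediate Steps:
j(K, v) = 6 + K + v
Q(a) = (5 - a)/a + (6 + 2*a)/a (Q(a) = (5 - a)/a + (6 + a + a)/a = (5 - a)/a + (6 + 2*a)/a)
(Q(-5)*0)*8 = (((11 - 5)/(-5))*0)*8 = (-⅕*6*0)*8 = -6/5*0*8 = 0*8 = 0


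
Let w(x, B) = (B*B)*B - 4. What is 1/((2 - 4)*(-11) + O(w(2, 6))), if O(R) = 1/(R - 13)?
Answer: 199/4379 ≈ 0.045444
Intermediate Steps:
w(x, B) = -4 + B³ (w(x, B) = B²*B - 4 = B³ - 4 = -4 + B³)
O(R) = 1/(-13 + R)
1/((2 - 4)*(-11) + O(w(2, 6))) = 1/((2 - 4)*(-11) + 1/(-13 + (-4 + 6³))) = 1/(-2*(-11) + 1/(-13 + (-4 + 216))) = 1/(22 + 1/(-13 + 212)) = 1/(22 + 1/199) = 1/(4379/199) = 199/4379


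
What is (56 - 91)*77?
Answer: -2695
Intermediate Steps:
(56 - 91)*77 = -35*77 = -2695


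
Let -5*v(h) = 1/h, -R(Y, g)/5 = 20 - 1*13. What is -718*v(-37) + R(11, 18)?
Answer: -7193/185 ≈ -38.881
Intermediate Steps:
R(Y, g) = -35 (R(Y, g) = -5*(20 - 1*13) = -5*(20 - 13) = -5*7 = -35)
v(h) = -1/(5*h)
-718*v(-37) + R(11, 18) = -(-718)/(5*(-37)) - 35 = -(-718)*(-1)/(5*37) - 35 = -718*1/185 - 35 = -718/185 - 35 = -7193/185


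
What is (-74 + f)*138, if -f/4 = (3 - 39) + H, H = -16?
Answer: 18492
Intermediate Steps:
f = 208 (f = -4*((3 - 39) - 16) = -4*(-36 - 16) = -4*(-52) = 208)
(-74 + f)*138 = (-74 + 208)*138 = 134*138 = 18492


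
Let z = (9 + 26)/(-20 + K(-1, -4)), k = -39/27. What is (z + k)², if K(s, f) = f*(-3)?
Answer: 175561/5184 ≈ 33.866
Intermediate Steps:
K(s, f) = -3*f
k = -13/9 (k = -39*1/27 = -13/9 ≈ -1.4444)
z = -35/8 (z = (9 + 26)/(-20 - 3*(-4)) = 35/(-20 + 12) = 35/(-8) = 35*(-⅛) = -35/8 ≈ -4.3750)
(z + k)² = (-35/8 - 13/9)² = (-419/72)² = 175561/5184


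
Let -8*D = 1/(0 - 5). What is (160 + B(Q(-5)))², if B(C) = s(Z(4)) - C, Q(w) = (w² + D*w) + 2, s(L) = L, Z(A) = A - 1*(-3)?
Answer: 1256641/64 ≈ 19635.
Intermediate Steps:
D = 1/40 (D = -1/(8*(0 - 5)) = -⅛/(-5) = -⅛*(-⅕) = 1/40 ≈ 0.025000)
Z(A) = 3 + A (Z(A) = A + 3 = 3 + A)
Q(w) = 2 + w² + w/40 (Q(w) = (w² + w/40) + 2 = 2 + w² + w/40)
B(C) = 7 - C (B(C) = (3 + 4) - C = 7 - C)
(160 + B(Q(-5)))² = (160 + (7 - (2 + (-5)² + (1/40)*(-5))))² = (160 + (7 - (2 + 25 - ⅛)))² = (160 + (7 - 1*215/8))² = (160 + (7 - 215/8))² = (160 - 159/8)² = (1121/8)² = 1256641/64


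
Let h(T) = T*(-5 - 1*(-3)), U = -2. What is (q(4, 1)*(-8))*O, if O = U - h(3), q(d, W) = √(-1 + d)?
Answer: -32*√3 ≈ -55.426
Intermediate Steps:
h(T) = -2*T (h(T) = T*(-5 + 3) = T*(-2) = -2*T)
O = 4 (O = -2 - (-2)*3 = -2 - 1*(-6) = -2 + 6 = 4)
(q(4, 1)*(-8))*O = (√(-1 + 4)*(-8))*4 = (√3*(-8))*4 = -8*√3*4 = -32*√3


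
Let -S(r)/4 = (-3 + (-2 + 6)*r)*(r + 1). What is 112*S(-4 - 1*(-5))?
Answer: -896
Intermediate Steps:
S(r) = -4*(1 + r)*(-3 + 4*r) (S(r) = -4*(-3 + (-2 + 6)*r)*(r + 1) = -4*(-3 + 4*r)*(1 + r) = -4*(1 + r)*(-3 + 4*r))
112*S(-4 - 1*(-5)) = 112*(12 - 16*(-4 - 1*(-5))**2 - 4*(-4 - 1*(-5))) = 112*(12 - 16*(-4 + 5)**2 - 4*(-4 + 5)) = 112*(12 - 16*1**2 - 4*1) = 112*(12 - 16*1 - 4) = 112*(12 - 16 - 4) = 112*(-8) = -896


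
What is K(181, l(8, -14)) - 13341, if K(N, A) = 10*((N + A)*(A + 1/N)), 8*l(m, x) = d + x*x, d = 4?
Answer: 6908839/181 ≈ 38170.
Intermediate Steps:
l(m, x) = ½ + x²/8 (l(m, x) = (4 + x*x)/8 = (4 + x²)/8 = ½ + x²/8)
K(N, A) = 10*(A + N)*(A + 1/N) (K(N, A) = 10*((A + N)*(A + 1/N)) = 10*(A + N)*(A + 1/N))
K(181, l(8, -14)) - 13341 = 10*((½ + (⅛)*(-14)²) + 181*(1 + (½ + (⅛)*(-14)²)² + (½ + (⅛)*(-14)²)*181))/181 - 13341 = 10*(1/181)*((½ + (⅛)*196) + 181*(1 + (½ + (⅛)*196)² + (½ + (⅛)*196)*181)) - 13341 = 10*(1/181)*((½ + 49/2) + 181*(1 + (½ + 49/2)² + (½ + 49/2)*181)) - 13341 = 10*(1/181)*(25 + 181*(1 + 25² + 25*181)) - 13341 = 10*(1/181)*(25 + 181*(1 + 625 + 4525)) - 13341 = 10*(1/181)*(25 + 181*5151) - 13341 = 10*(1/181)*(25 + 932331) - 13341 = 10*(1/181)*932356 - 13341 = 9323560/181 - 13341 = 6908839/181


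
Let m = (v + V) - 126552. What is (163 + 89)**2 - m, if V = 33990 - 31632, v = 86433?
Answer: 101265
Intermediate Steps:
V = 2358
m = -37761 (m = (86433 + 2358) - 126552 = 88791 - 126552 = -37761)
(163 + 89)**2 - m = (163 + 89)**2 - 1*(-37761) = 252**2 + 37761 = 63504 + 37761 = 101265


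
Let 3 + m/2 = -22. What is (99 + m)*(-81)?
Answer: -3969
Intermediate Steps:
m = -50 (m = -6 + 2*(-22) = -6 - 44 = -50)
(99 + m)*(-81) = (99 - 50)*(-81) = 49*(-81) = -3969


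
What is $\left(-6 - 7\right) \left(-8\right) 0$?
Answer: $0$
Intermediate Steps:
$\left(-6 - 7\right) \left(-8\right) 0 = \left(-13\right) \left(-8\right) 0 = 104 \cdot 0 = 0$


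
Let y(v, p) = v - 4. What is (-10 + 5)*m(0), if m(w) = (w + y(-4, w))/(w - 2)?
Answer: -20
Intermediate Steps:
y(v, p) = -4 + v
m(w) = (-8 + w)/(-2 + w) (m(w) = (w + (-4 - 4))/(w - 2) = (w - 8)/(-2 + w) = (-8 + w)/(-2 + w))
(-10 + 5)*m(0) = (-10 + 5)*((-8 + 0)/(-2 + 0)) = -5*(-8)/(-2) = -(-5)*(-8)/2 = -5*4 = -20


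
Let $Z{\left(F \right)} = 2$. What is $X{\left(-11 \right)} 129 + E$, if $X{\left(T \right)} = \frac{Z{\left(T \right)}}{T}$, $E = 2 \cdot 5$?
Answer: $- \frac{148}{11} \approx -13.455$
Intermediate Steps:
$E = 10$
$X{\left(T \right)} = \frac{2}{T}$
$X{\left(-11 \right)} 129 + E = \frac{2}{-11} \cdot 129 + 10 = 2 \left(- \frac{1}{11}\right) 129 + 10 = \left(- \frac{2}{11}\right) 129 + 10 = - \frac{258}{11} + 10 = - \frac{148}{11}$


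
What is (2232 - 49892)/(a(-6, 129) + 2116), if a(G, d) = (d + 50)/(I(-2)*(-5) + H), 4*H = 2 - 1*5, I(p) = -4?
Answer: -917455/40912 ≈ -22.425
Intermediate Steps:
H = -¾ (H = (2 - 1*5)/4 = (2 - 5)/4 = (¼)*(-3) = -¾ ≈ -0.75000)
a(G, d) = 200/77 + 4*d/77 (a(G, d) = (d + 50)/(-4*(-5) - ¾) = (50 + d)/(20 - ¾) = (50 + d)/(77/4) = (50 + d)*(4/77) = 200/77 + 4*d/77)
(2232 - 49892)/(a(-6, 129) + 2116) = (2232 - 49892)/((200/77 + (4/77)*129) + 2116) = -47660/((200/77 + 516/77) + 2116) = -47660/(716/77 + 2116) = -47660/163648/77 = -47660*77/163648 = -917455/40912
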